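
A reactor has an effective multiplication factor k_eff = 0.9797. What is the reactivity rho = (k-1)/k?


rho = (k_eff - 1) / k_eff
rho = (0.9797 - 1) / 0.9797
rho = -0.020721

-0.020721


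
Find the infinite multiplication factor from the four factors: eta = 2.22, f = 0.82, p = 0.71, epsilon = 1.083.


k_inf = eta * f * p * epsilon
k_inf = 2.22 * 0.82 * 0.71 * 1.083
k_inf = 1.3998

1.3998


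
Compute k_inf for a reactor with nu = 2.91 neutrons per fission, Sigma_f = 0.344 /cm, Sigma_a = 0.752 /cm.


k_inf = nu * Sigma_f / Sigma_a
k_inf = 2.91 * 0.344 / 0.752
k_inf = 1.3312

1.3312


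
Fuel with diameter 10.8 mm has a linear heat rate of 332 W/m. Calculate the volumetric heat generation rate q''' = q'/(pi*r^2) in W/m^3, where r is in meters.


r = D / 2 / 1000 = 10.8 / 2 / 1000 = 0.0054 m
q''' = q' / (pi * r^2)
q''' = 332 / (pi * 0.0054^2)
q''' = 3.6241e+06 W/m^3

3.6241e+06


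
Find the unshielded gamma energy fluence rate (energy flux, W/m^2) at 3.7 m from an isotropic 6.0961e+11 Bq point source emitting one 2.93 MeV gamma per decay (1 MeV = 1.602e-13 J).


psi = A * E * 1.602e-13 / (4*pi*r^2)
psi = 6.0961e+11 * 2.93 * 1.602e-13 / (4*pi*3.7^2)
psi = 0.0016633 W/m^2

0.0016633


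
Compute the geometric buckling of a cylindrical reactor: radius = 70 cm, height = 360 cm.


B^2 = (2.405/R)^2 + (pi/H)^2
B^2 = (2.405/70)^2 + (pi/360)^2
B^2 = 0.0012566 /cm^2

0.0012566


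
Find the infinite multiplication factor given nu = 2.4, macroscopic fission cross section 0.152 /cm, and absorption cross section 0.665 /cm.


k_inf = nu * Sigma_f / Sigma_a
k_inf = 2.4 * 0.152 / 0.665
k_inf = 0.54857

0.54857


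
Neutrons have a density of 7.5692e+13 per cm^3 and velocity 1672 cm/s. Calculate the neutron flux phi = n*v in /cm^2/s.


phi = n * v
phi = 7.5692e+13 * 1672
phi = 1.2656e+17 /cm^2/s

1.2656e+17


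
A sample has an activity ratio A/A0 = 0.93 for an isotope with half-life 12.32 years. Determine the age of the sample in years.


lambda = ln(2) / t_half = ln(2) / 12.32 = 0.05626195 /yr
t = -ln(A/A0) / lambda
t = -ln(0.93) / 0.05626195
t = 1.2899 yr

1.2899


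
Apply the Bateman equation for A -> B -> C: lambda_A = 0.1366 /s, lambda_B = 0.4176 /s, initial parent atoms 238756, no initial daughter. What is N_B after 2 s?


N_B(t) = lambda_A * N_A0 / (lambda_B - lambda_A) * [exp(-lambda_A*t) - exp(-lambda_B*t)]
exp(-0.1366*2) = 0.7609406; exp(-0.4176*2) = 0.4337877
N_B = 0.1366 * 238756 / (0.4176 - 0.1366) * (0.7609406 - 0.4337877)
N_B = 37971

37971


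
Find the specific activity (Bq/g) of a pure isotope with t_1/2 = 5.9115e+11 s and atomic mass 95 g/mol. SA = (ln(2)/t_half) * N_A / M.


lambda = ln(2) / t_half = ln(2) / 5.9115e+11 = 1.172540e-12 /s
SA = lambda * N_A / M
SA = 1.172540e-12 * 6.022e23 / 95
SA = 7.4327e+09 Bq/g

7.4327e+09


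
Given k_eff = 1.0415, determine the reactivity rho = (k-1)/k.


rho = (k_eff - 1) / k_eff
rho = (1.0415 - 1) / 1.0415
rho = 0.039846

0.039846


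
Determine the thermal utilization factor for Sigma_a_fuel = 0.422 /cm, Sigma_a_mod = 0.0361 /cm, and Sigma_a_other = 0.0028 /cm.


f = Sigma_a_fuel / (Sigma_a_fuel + Sigma_a_mod + Sigma_a_other)
f = 0.422 / (0.422 + 0.0361 + 0.0028)
f = 0.91560

0.91560


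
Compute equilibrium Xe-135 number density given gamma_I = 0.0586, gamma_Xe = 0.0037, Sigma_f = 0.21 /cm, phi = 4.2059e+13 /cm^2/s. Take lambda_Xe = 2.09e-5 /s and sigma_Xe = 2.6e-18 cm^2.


Xe_eq = (gamma_I + gamma_Xe) * Sigma_f * phi / (lambda_Xe + sigma_Xe * phi)
Numerator = (0.0586 + 0.0037) * 0.21 * 4.2059e+13 = 5.502579e+11
Denominator = 2.09e-5 + 2.6e-18 * 4.2059e+13 = 1.302534e-04
Xe_eq = 5.502579e+11 / 1.302534e-04 = 4.2245e+15 /cm^3

4.2245e+15


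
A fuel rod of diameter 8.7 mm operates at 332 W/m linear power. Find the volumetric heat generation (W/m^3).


r = D / 2 / 1000 = 8.7 / 2 / 1000 = 0.00435 m
q''' = q' / (pi * r^2)
q''' = 332 / (pi * 0.00435^2)
q''' = 5.5848e+06 W/m^3

5.5848e+06


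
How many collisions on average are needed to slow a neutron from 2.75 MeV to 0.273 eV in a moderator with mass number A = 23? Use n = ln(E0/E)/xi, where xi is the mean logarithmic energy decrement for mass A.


xi = 1 + (A-1)^2/(2A)*ln((A-1)/(A+1)) = 0.08448899 (for A = 23)
n = ln(E0/E) / xi
n = ln(2.75e6 / 0.273) / 0.08448899
n = ln(1.007326e+07) / 0.08448899 = 190.86

190.86


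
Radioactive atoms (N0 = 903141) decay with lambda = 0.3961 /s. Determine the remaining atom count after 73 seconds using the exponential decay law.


N = N0 * exp(-lambda * t)
N = 903141 * exp(-0.3961 * 73)
N = 2.5003e-07

2.5003e-07


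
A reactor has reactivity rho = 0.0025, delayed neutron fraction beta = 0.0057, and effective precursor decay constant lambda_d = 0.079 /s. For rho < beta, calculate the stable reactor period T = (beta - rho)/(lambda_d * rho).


T = (beta - rho) / (lambda_d * rho)
T = (0.0057 - 0.0025) / (0.079 * 0.0025)
T = 16.203 s

16.203


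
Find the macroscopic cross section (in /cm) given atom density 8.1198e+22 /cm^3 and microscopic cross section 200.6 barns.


Sigma = N * sigma_barns * 1e-24
Sigma = 8.1198e+22 * 200.6 * 1e-24
Sigma = 16.288 /cm

16.288


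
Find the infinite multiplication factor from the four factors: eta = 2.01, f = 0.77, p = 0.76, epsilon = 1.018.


k_inf = eta * f * p * epsilon
k_inf = 2.01 * 0.77 * 0.76 * 1.018
k_inf = 1.1974

1.1974


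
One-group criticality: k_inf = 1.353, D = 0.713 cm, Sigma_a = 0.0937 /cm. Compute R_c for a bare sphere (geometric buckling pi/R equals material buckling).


L^2 = D / Sigma_a = 0.713 / 0.0937 = 7.609392 cm^2
B_m^2 = (k_inf - 1) / L^2 = (1.353 - 1) / 7.609392 = 0.04639004 /cm^2
For a bare sphere: B_g = pi/R, so R_c = pi / sqrt(B_m^2)
R_c = pi / sqrt(0.04639004) = 14.586 cm

14.586


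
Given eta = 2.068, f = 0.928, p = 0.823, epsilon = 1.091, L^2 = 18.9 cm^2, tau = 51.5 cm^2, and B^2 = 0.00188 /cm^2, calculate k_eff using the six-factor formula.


k_inf = eta*f*p*eps = 2.068*0.928*0.823*1.091 = 1.723150
P_TNL = 1/(1 + L^2*B^2) = 1/(1 + 18.9*0.00188) = 0.9656872
P_FNL = exp(-B^2*tau) = exp(-0.00188*51.5) = 0.9077194
k_eff = k_inf * P_TNL * P_FNL = 1.723150 * 0.9656872 * 0.9077194
k_eff = 1.5105

1.5105


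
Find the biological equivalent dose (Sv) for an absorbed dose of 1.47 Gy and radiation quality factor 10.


H = D * Q
H = 1.47 * 10
H = 14.700 Sv

14.700


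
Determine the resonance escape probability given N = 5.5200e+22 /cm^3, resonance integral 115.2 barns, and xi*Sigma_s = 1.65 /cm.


p = exp(-N * I * 1e-24 / (xi*Sigma_s))
p = exp(-5.5200e+22 * 115.2 * 1e-24 / 1.65)
p = 0.021196

0.021196


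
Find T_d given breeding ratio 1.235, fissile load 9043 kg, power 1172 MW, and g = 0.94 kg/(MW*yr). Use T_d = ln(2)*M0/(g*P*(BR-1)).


Breeding gain G = BR - 1 = 1.235 - 1 = 0.235
Fissile production rate = g * P * G = 0.94 * 1172 * 0.235 = 258.8948 kg/yr
T_d = ln(2) * M0 / (g * P * G)
T_d = ln(2) * 9043 / 258.8948 = 24.211 yr

24.211


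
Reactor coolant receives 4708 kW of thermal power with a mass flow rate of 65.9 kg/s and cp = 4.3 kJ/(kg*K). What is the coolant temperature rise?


dT = Q / (m_dot * cp)
dT = 4708 / (65.9 * 4.3)
dT = 16.614 C

16.614


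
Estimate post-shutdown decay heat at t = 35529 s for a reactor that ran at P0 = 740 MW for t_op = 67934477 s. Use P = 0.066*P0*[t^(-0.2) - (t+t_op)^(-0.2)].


P/P0 = 0.066 * [t^(-0.2) - (t + t_op)^(-0.2)]
P/P0 = 0.066 * [35529^(-0.2) - (35529 + 67934477)^(-0.2)]
P/P0 = 0.066 * [0.1229939 - 0.02713542] = 0.006326660
P = 740 * 0.006326660 = 4.6817 MW

4.6817


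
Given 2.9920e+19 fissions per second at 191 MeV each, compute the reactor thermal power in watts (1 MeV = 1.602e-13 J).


P = fission_rate * E_MeV * 1.602e-13
P = 2.9920e+19 * 191 * 1.602e-13
P = 9.1550e+08 W

9.1550e+08


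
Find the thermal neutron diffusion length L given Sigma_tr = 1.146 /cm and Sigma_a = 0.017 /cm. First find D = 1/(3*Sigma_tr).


D = 1 / (3 * Sigma_tr) = 1 / (3 * 1.146) = 0.2908668 cm
L = sqrt(D / Sigma_a)
L = sqrt(0.2908668 / 0.017)
L = 4.1364 cm

4.1364


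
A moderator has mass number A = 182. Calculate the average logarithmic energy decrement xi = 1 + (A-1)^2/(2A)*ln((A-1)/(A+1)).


xi = 1 + (A-1)^2/(2A) * ln((A-1)/(A+1))
xi = 1 + (182-1)^2/(2*182) * ln((182-1)/(182 +1))
xi = 0.010949

0.010949


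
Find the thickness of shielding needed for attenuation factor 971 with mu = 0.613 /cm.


x = ln(factor) / mu
x = ln(971) / 0.613
x = 11.221 cm

11.221


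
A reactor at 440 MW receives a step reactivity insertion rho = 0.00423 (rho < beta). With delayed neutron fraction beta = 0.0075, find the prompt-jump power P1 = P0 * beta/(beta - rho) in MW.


P1/P0 = beta / (beta - rho)
P1/P0 = 0.0075 / (0.0075 - 0.00423) = 2.293578
P1 = 440 * 2.293578 = 1009.2 MW

1009.2


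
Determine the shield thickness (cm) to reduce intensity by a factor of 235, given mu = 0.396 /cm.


x = ln(factor) / mu
x = ln(235) / 0.396
x = 13.787 cm

13.787


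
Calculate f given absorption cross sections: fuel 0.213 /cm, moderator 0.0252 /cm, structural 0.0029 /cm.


f = Sigma_a_fuel / (Sigma_a_fuel + Sigma_a_mod + Sigma_a_other)
f = 0.213 / (0.213 + 0.0252 + 0.0029)
f = 0.88345

0.88345


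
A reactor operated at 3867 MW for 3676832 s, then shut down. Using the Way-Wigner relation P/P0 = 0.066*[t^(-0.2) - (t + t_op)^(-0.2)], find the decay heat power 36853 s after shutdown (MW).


P/P0 = 0.066 * [t^(-0.2) - (t + t_op)^(-0.2)]
P/P0 = 0.066 * [36853^(-0.2) - (36853 + 3676832)^(-0.2)]
P/P0 = 0.066 * [0.1220971 - 0.04853321] = 0.004855217
P = 3867 * 0.004855217 = 18.775 MW

18.775


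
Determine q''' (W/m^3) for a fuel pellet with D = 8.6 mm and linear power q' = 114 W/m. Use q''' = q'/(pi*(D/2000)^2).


r = D / 2 / 1000 = 8.6 / 2 / 1000 = 0.0043 m
q''' = q' / (pi * r^2)
q''' = 114 / (pi * 0.0043^2)
q''' = 1.9625e+06 W/m^3

1.9625e+06


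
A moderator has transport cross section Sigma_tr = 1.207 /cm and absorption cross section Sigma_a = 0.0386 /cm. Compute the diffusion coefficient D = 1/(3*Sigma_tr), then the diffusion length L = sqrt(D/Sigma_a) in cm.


D = 1 / (3 * Sigma_tr) = 1 / (3 * 1.207) = 0.2761668 cm
L = sqrt(D / Sigma_a)
L = sqrt(0.2761668 / 0.0386)
L = 2.6748 cm

2.6748


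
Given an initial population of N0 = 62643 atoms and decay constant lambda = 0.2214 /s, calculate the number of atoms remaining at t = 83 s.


N = N0 * exp(-lambda * t)
N = 62643 * exp(-0.2214 * 83)
N = 6.5492e-04

6.5492e-04


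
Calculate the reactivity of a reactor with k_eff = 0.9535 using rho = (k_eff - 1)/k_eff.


rho = (k_eff - 1) / k_eff
rho = (0.9535 - 1) / 0.9535
rho = -0.048768

-0.048768


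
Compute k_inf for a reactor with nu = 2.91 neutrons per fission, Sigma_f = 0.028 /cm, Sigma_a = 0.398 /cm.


k_inf = nu * Sigma_f / Sigma_a
k_inf = 2.91 * 0.028 / 0.398
k_inf = 0.20472

0.20472


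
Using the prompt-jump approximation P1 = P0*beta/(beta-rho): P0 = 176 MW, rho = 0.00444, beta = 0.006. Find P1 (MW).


P1/P0 = beta / (beta - rho)
P1/P0 = 0.006 / (0.006 - 0.00444) = 3.846154
P1 = 176 * 3.846154 = 676.92 MW

676.92


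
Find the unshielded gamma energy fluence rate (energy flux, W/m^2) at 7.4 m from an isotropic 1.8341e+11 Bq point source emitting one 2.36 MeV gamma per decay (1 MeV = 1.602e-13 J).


psi = A * E * 1.602e-13 / (4*pi*r^2)
psi = 1.8341e+11 * 2.36 * 1.602e-13 / (4*pi*7.4^2)
psi = 1.0077e-04 W/m^2

1.0077e-04


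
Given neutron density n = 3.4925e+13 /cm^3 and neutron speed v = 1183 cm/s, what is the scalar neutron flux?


phi = n * v
phi = 3.4925e+13 * 1183
phi = 4.1316e+16 /cm^2/s

4.1316e+16


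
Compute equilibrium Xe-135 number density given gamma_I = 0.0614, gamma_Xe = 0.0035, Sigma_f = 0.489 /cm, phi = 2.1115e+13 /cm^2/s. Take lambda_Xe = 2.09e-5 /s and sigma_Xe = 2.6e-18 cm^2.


Xe_eq = (gamma_I + gamma_Xe) * Sigma_f * phi / (lambda_Xe + sigma_Xe * phi)
Numerator = (0.0614 + 0.0035) * 0.489 * 2.1115e+13 = 6.701078e+11
Denominator = 2.09e-5 + 2.6e-18 * 2.1115e+13 = 7.579900e-05
Xe_eq = 6.701078e+11 / 7.579900e-05 = 8.8406e+15 /cm^3

8.8406e+15


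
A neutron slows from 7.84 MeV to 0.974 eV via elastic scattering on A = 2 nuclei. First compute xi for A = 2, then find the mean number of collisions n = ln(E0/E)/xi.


xi = 1 + (A-1)^2/(2A)*ln((A-1)/(A+1)) = 0.7253469 (for A = 2)
n = ln(E0/E) / xi
n = ln(7.84e6 / 0.974) / 0.7253469
n = ln(8.049281e+06) / 0.7253469 = 21.922

21.922


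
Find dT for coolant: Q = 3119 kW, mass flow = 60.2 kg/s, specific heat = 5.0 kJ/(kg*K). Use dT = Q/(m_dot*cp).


dT = Q / (m_dot * cp)
dT = 3119 / (60.2 * 5.0)
dT = 10.362 C

10.362


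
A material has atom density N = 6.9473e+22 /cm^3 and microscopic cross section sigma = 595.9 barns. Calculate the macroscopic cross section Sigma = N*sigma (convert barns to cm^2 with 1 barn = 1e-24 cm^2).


Sigma = N * sigma_barns * 1e-24
Sigma = 6.9473e+22 * 595.9 * 1e-24
Sigma = 41.399 /cm

41.399


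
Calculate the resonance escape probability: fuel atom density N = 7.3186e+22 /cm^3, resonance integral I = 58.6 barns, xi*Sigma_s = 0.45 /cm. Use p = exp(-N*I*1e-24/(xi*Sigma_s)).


p = exp(-N * I * 1e-24 / (xi*Sigma_s))
p = exp(-7.3186e+22 * 58.6 * 1e-24 / 0.45)
p = 7.2607e-05

7.2607e-05


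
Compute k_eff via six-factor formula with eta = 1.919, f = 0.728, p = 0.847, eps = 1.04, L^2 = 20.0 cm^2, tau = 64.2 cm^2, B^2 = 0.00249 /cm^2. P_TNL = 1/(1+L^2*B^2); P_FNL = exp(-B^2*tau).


k_inf = eta*f*p*eps = 1.919*0.728*0.847*1.04 = 1.230618
P_TNL = 1/(1 + L^2*B^2) = 1/(1 + 20.0*0.00249) = 0.9525624
P_FNL = exp(-B^2*tau) = exp(-0.00249*64.2) = 0.8522648
k_eff = k_inf * P_TNL * P_FNL = 1.230618 * 0.9525624 * 0.8522648
k_eff = 0.99906

0.99906


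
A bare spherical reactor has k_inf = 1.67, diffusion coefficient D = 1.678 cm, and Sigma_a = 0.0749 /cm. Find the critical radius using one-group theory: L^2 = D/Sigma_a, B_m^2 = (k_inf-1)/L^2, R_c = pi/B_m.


L^2 = D / Sigma_a = 1.678 / 0.0749 = 22.40320 cm^2
B_m^2 = (k_inf - 1) / L^2 = (1.67 - 1) / 22.40320 = 0.02990644 /cm^2
For a bare sphere: B_g = pi/R, so R_c = pi / sqrt(B_m^2)
R_c = pi / sqrt(0.02990644) = 18.166 cm

18.166


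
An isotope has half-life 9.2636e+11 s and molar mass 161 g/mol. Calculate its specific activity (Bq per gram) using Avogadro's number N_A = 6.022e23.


lambda = ln(2) / t_half = ln(2) / 9.2636e+11 = 7.482482e-13 /s
SA = lambda * N_A / M
SA = 7.482482e-13 * 6.022e23 / 161
SA = 2.7987e+09 Bq/g

2.7987e+09


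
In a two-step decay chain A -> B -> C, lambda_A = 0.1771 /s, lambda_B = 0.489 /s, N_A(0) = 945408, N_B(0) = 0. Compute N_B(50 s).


N_B(t) = lambda_A * N_A0 / (lambda_B - lambda_A) * [exp(-lambda_A*t) - exp(-lambda_B*t)]
exp(-0.1771*50) = 1.426666e-04; exp(-0.489*50) = 2.407132e-11
N_B = 0.1771 * 945408 / (0.489 - 0.1771) * (1.426666e-04 - 2.407132e-11)
N_B = 76.585

76.585


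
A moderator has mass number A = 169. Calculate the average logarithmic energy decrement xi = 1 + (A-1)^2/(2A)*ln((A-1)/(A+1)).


xi = 1 + (A-1)^2/(2A) * ln((A-1)/(A+1))
xi = 1 + (169-1)^2/(2*169) * ln((169-1)/(169 +1))
xi = 0.011788

0.011788


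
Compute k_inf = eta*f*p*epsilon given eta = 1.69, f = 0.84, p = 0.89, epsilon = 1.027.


k_inf = eta * f * p * epsilon
k_inf = 1.69 * 0.84 * 0.89 * 1.027
k_inf = 1.2976

1.2976


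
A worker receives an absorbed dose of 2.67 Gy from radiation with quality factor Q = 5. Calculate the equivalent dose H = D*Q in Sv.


H = D * Q
H = 2.67 * 5
H = 13.350 Sv

13.350


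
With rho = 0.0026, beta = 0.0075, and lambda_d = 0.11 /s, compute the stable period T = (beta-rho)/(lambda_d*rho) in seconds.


T = (beta - rho) / (lambda_d * rho)
T = (0.0075 - 0.0026) / (0.11 * 0.0026)
T = 17.133 s

17.133


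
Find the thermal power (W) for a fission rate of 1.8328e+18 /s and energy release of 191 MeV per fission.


P = fission_rate * E_MeV * 1.602e-13
P = 1.8328e+18 * 191 * 1.602e-13
P = 5.6080e+07 W

5.6080e+07


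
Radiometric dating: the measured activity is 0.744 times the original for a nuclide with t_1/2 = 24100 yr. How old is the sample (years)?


lambda = ln(2) / t_half = ln(2) / 24100 = 2.876129e-05 /yr
t = -ln(A/A0) / lambda
t = -ln(0.744) / 2.876129e-05
t = 10282 yr

10282


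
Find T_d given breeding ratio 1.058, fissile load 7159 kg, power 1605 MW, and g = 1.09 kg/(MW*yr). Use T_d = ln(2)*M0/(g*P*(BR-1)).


Breeding gain G = BR - 1 = 1.058 - 1 = 0.058
Fissile production rate = g * P * G = 1.09 * 1605 * 0.058 = 101.4681 kg/yr
T_d = ln(2) * M0 / (g * P * G)
T_d = ln(2) * 7159 / 101.4681 = 48.904 yr

48.904


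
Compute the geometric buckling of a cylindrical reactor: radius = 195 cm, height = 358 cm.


B^2 = (2.405/R)^2 + (pi/H)^2
B^2 = (2.405/195)^2 + (pi/358)^2
B^2 = 2.2912e-04 /cm^2

2.2912e-04


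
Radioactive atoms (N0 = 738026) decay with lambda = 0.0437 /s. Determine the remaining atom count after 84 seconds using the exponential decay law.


N = N0 * exp(-lambda * t)
N = 738026 * exp(-0.0437 * 84)
N = 18787

18787


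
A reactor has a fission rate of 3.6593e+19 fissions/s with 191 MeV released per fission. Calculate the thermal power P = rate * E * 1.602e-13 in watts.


P = fission_rate * E_MeV * 1.602e-13
P = 3.6593e+19 * 191 * 1.602e-13
P = 1.1197e+09 W

1.1197e+09


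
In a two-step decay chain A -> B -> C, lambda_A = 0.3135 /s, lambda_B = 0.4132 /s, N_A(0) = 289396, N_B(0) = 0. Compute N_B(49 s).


N_B(t) = lambda_A * N_A0 / (lambda_B - lambda_A) * [exp(-lambda_A*t) - exp(-lambda_B*t)]
exp(-0.3135*49) = 2.131009e-07; exp(-0.4132*49) = 1.610373e-09
N_B = 0.3135 * 289396 / (0.4132 - 0.3135) * (2.131009e-07 - 1.610373e-09)
N_B = 0.19245

0.19245


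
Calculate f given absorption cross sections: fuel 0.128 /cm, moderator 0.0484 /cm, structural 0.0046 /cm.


f = Sigma_a_fuel / (Sigma_a_fuel + Sigma_a_mod + Sigma_a_other)
f = 0.128 / (0.128 + 0.0484 + 0.0046)
f = 0.70718

0.70718


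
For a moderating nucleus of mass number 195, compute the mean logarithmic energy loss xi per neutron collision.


xi = 1 + (A-1)^2/(2A) * ln((A-1)/(A+1))
xi = 1 + (195-1)^2/(2*195) * ln((195-1)/(195 +1))
xi = 0.010221

0.010221


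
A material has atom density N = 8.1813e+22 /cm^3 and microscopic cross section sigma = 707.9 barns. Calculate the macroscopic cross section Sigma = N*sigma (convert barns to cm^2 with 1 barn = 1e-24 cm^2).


Sigma = N * sigma_barns * 1e-24
Sigma = 8.1813e+22 * 707.9 * 1e-24
Sigma = 57.915 /cm

57.915


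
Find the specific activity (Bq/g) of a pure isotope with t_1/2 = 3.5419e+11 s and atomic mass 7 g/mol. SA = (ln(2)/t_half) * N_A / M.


lambda = ln(2) / t_half = ln(2) / 3.5419e+11 = 1.956993e-12 /s
SA = lambda * N_A / M
SA = 1.956993e-12 * 6.022e23 / 7
SA = 1.6836e+11 Bq/g

1.6836e+11


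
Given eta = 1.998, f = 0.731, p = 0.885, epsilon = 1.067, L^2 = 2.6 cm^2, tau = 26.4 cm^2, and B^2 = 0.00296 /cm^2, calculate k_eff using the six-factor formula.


k_inf = eta*f*p*eps = 1.998*0.731*0.885*1.067 = 1.379179
P_TNL = 1/(1 + L^2*B^2) = 1/(1 + 2.6*0.00296) = 0.9923628
P_FNL = exp(-B^2*tau) = exp(-0.00296*26.4) = 0.9248312
k_eff = k_inf * P_TNL * P_FNL = 1.379179 * 0.9923628 * 0.9248312
k_eff = 1.2658

1.2658


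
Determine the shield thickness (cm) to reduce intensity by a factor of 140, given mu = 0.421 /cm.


x = ln(factor) / mu
x = ln(140) / 0.421
x = 11.738 cm

11.738


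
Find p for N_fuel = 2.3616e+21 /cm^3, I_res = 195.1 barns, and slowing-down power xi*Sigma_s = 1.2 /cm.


p = exp(-N * I * 1e-24 / (xi*Sigma_s))
p = exp(-2.3616e+21 * 195.1 * 1e-24 / 1.2)
p = 0.68116

0.68116


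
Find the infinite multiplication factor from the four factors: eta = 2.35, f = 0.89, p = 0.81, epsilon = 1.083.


k_inf = eta * f * p * epsilon
k_inf = 2.35 * 0.89 * 0.81 * 1.083
k_inf = 1.8347

1.8347


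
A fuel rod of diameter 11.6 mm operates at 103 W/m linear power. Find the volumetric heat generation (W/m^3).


r = D / 2 / 1000 = 11.6 / 2 / 1000 = 0.0058 m
q''' = q' / (pi * r^2)
q''' = 103 / (pi * 0.0058^2)
q''' = 974611 W/m^3

974611


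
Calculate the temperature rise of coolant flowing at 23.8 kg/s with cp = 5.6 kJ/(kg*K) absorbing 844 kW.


dT = Q / (m_dot * cp)
dT = 844 / (23.8 * 5.6)
dT = 6.3325 C

6.3325


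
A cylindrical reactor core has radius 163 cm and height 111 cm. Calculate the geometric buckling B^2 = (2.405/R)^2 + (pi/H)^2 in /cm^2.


B^2 = (2.405/R)^2 + (pi/H)^2
B^2 = (2.405/163)^2 + (pi/111)^2
B^2 = 0.0010187 /cm^2

0.0010187


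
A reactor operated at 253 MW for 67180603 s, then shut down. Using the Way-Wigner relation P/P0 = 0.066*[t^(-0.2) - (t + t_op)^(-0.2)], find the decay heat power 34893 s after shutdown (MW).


P/P0 = 0.066 * [t^(-0.2) - (t + t_op)^(-0.2)]
P/P0 = 0.066 * [34893^(-0.2) - (34893 + 67180603)^(-0.2)]
P/P0 = 0.066 * [0.1234390 - 0.02719607] = 0.006352033
P = 253 * 0.006352033 = 1.6071 MW

1.6071


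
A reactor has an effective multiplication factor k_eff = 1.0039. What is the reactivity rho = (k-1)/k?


rho = (k_eff - 1) / k_eff
rho = (1.0039 - 1) / 1.0039
rho = 0.0038848

0.0038848


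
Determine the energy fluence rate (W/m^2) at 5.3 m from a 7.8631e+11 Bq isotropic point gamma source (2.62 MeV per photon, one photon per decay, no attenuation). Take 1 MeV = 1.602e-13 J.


psi = A * E * 1.602e-13 / (4*pi*r^2)
psi = 7.8631e+11 * 2.62 * 1.602e-13 / (4*pi*5.3^2)
psi = 9.3497e-04 W/m^2

9.3497e-04


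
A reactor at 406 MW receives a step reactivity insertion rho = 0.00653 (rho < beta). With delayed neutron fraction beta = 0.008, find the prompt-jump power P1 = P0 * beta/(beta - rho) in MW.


P1/P0 = beta / (beta - rho)
P1/P0 = 0.008 / (0.008 - 0.00653) = 5.442177
P1 = 406 * 5.442177 = 2209.5 MW

2209.5


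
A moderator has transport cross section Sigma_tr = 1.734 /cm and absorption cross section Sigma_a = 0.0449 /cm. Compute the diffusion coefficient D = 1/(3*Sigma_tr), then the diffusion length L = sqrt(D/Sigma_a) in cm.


D = 1 / (3 * Sigma_tr) = 1 / (3 * 1.734) = 0.1922338 cm
L = sqrt(D / Sigma_a)
L = sqrt(0.1922338 / 0.0449)
L = 2.0691 cm

2.0691


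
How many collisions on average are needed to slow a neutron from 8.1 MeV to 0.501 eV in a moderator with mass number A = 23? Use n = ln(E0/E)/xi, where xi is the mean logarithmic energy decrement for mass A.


xi = 1 + (A-1)^2/(2A)*ln((A-1)/(A+1)) = 0.08448899 (for A = 23)
n = ln(E0/E) / xi
n = ln(8.1e6 / 0.501) / 0.08448899
n = ln(1.616766e+07) / 0.08448899 = 196.46

196.46


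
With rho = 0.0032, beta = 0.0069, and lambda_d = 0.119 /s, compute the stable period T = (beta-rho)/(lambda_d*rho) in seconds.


T = (beta - rho) / (lambda_d * rho)
T = (0.0069 - 0.0032) / (0.119 * 0.0032)
T = 9.7164 s

9.7164


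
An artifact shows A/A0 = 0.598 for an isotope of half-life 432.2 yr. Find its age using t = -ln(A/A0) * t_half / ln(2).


lambda = ln(2) / t_half = ln(2) / 432.2 = 0.001603765 /yr
t = -ln(A/A0) / lambda
t = -ln(0.598) / 0.001603765
t = 320.60 yr

320.60


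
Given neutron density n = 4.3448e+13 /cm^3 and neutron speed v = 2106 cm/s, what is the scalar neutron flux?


phi = n * v
phi = 4.3448e+13 * 2106
phi = 9.1501e+16 /cm^2/s

9.1501e+16


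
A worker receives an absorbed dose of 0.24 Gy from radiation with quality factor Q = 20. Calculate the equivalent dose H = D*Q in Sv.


H = D * Q
H = 0.24 * 20
H = 4.8000 Sv

4.8000


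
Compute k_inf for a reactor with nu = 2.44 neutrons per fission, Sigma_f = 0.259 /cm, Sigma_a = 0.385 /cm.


k_inf = nu * Sigma_f / Sigma_a
k_inf = 2.44 * 0.259 / 0.385
k_inf = 1.6415

1.6415


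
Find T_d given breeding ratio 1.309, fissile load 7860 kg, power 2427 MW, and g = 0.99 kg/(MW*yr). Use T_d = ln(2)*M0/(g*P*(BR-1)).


Breeding gain G = BR - 1 = 1.309 - 1 = 0.309
Fissile production rate = g * P * G = 0.99 * 2427 * 0.309 = 742.44357 kg/yr
T_d = ln(2) * M0 / (g * P * G)
T_d = ln(2) * 7860 / 742.44357 = 7.3381 yr

7.3381


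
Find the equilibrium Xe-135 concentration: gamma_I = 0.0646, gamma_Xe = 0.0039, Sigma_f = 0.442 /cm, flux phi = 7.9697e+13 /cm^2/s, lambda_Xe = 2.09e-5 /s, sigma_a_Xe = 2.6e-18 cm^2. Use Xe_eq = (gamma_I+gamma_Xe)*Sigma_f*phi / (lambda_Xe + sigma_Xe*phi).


Xe_eq = (gamma_I + gamma_Xe) * Sigma_f * phi / (lambda_Xe + sigma_Xe * phi)
Numerator = (0.0646 + 0.0039) * 0.442 * 7.9697e+13 = 2.412986e+12
Denominator = 2.09e-5 + 2.6e-18 * 7.9697e+13 = 2.281122e-04
Xe_eq = 2.412986e+12 / 2.281122e-04 = 1.0578e+16 /cm^3

1.0578e+16


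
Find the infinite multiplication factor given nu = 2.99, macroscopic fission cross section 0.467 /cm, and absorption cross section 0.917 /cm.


k_inf = nu * Sigma_f / Sigma_a
k_inf = 2.99 * 0.467 / 0.917
k_inf = 1.5227

1.5227


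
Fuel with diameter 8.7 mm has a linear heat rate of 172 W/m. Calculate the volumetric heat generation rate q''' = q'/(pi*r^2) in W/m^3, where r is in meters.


r = D / 2 / 1000 = 8.7 / 2 / 1000 = 0.00435 m
q''' = q' / (pi * r^2)
q''' = 172 / (pi * 0.00435^2)
q''' = 2.8933e+06 W/m^3

2.8933e+06


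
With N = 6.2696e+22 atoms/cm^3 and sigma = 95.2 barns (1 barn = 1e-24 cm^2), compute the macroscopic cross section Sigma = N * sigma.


Sigma = N * sigma_barns * 1e-24
Sigma = 6.2696e+22 * 95.2 * 1e-24
Sigma = 5.9687 /cm

5.9687


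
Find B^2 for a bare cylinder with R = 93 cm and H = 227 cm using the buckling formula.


B^2 = (2.405/R)^2 + (pi/H)^2
B^2 = (2.405/93)^2 + (pi/227)^2
B^2 = 8.6029e-04 /cm^2

8.6029e-04


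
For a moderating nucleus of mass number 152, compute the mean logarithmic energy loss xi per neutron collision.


xi = 1 + (A-1)^2/(2A) * ln((A-1)/(A+1))
xi = 1 + (152-1)^2/(2*152) * ln((152-1)/(152 +1))
xi = 0.013100

0.013100


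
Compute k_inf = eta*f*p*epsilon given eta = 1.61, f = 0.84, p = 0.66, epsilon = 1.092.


k_inf = eta * f * p * epsilon
k_inf = 1.61 * 0.84 * 0.66 * 1.092
k_inf = 0.97470

0.97470


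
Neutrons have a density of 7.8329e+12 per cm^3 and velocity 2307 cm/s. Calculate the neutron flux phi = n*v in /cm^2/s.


phi = n * v
phi = 7.8329e+12 * 2307
phi = 1.8071e+16 /cm^2/s

1.8071e+16


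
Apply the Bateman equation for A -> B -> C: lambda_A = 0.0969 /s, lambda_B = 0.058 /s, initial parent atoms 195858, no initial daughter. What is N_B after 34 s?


N_B(t) = lambda_A * N_A0 / (lambda_B - lambda_A) * [exp(-lambda_A*t) - exp(-lambda_B*t)]
exp(-0.0969*34) = 0.03708288; exp(-0.058*34) = 0.1391782
N_B = 0.0969 * 195858 / (0.058 - 0.0969) * (0.03708288 - 0.1391782)
N_B = 49811

49811


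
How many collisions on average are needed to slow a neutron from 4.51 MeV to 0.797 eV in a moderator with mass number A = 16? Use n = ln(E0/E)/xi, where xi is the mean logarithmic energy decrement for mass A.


xi = 1 + (A-1)^2/(2A)*ln((A-1)/(A+1)) = 0.1199467 (for A = 16)
n = ln(E0/E) / xi
n = ln(4.51e6 / 0.797) / 0.1199467
n = ln(5.658720e+06) / 0.1199467 = 129.63

129.63


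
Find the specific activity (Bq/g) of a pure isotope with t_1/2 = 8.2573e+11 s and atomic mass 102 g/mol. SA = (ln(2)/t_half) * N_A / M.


lambda = ln(2) / t_half = ln(2) / 8.2573e+11 = 8.394356e-13 /s
SA = lambda * N_A / M
SA = 8.394356e-13 * 6.022e23 / 102
SA = 4.9560e+09 Bq/g

4.9560e+09


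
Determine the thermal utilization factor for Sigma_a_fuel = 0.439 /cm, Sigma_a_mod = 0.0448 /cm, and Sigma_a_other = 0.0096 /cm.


f = Sigma_a_fuel / (Sigma_a_fuel + Sigma_a_mod + Sigma_a_other)
f = 0.439 / (0.439 + 0.0448 + 0.0096)
f = 0.88974

0.88974


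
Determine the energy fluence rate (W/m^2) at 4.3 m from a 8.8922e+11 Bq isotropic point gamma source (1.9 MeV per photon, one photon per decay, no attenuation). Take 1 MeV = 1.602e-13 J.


psi = A * E * 1.602e-13 / (4*pi*r^2)
psi = 8.8922e+11 * 1.9 * 1.602e-13 / (4*pi*4.3^2)
psi = 0.0011649 W/m^2

0.0011649


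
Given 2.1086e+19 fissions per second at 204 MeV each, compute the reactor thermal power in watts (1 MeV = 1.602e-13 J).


P = fission_rate * E_MeV * 1.602e-13
P = 2.1086e+19 * 204 * 1.602e-13
P = 6.8911e+08 W

6.8911e+08


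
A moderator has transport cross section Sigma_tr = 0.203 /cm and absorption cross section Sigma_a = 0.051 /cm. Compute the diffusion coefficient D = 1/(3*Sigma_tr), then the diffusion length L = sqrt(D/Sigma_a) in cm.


D = 1 / (3 * Sigma_tr) = 1 / (3 * 0.203) = 1.642036 cm
L = sqrt(D / Sigma_a)
L = sqrt(1.642036 / 0.051)
L = 5.6742 cm

5.6742


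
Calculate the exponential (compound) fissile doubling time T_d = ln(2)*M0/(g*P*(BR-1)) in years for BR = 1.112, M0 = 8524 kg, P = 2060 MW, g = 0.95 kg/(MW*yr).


Breeding gain G = BR - 1 = 1.112 - 1 = 0.112
Fissile production rate = g * P * G = 0.95 * 2060 * 0.112 = 219.184 kg/yr
T_d = ln(2) * M0 / (g * P * G)
T_d = ln(2) * 8524 / 219.184 = 26.956 yr

26.956


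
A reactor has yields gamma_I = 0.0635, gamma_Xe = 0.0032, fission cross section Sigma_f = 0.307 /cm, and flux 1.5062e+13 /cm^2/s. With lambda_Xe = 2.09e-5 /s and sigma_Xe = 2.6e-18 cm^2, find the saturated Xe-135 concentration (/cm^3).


Xe_eq = (gamma_I + gamma_Xe) * Sigma_f * phi / (lambda_Xe + sigma_Xe * phi)
Numerator = (0.0635 + 0.0032) * 0.307 * 1.5062e+13 = 3.084231e+11
Denominator = 2.09e-5 + 2.6e-18 * 1.5062e+13 = 6.006120e-05
Xe_eq = 3.084231e+11 / 6.006120e-05 = 5.1351e+15 /cm^3

5.1351e+15


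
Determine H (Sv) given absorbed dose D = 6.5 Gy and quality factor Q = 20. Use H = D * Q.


H = D * Q
H = 6.5 * 20
H = 130.00 Sv

130.00


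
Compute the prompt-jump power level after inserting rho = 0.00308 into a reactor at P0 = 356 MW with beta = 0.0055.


P1/P0 = beta / (beta - rho)
P1/P0 = 0.0055 / (0.0055 - 0.00308) = 2.272727
P1 = 356 * 2.272727 = 809.09 MW

809.09


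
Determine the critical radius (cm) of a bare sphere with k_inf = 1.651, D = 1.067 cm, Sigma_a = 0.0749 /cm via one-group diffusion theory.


L^2 = D / Sigma_a = 1.067 / 0.0749 = 14.24566 cm^2
B_m^2 = (k_inf - 1) / L^2 = (1.651 - 1) / 14.24566 = 0.04569813 /cm^2
For a bare sphere: B_g = pi/R, so R_c = pi / sqrt(B_m^2)
R_c = pi / sqrt(0.04569813) = 14.696 cm

14.696


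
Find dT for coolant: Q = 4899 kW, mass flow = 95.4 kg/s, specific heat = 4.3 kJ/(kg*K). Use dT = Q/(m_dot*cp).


dT = Q / (m_dot * cp)
dT = 4899 / (95.4 * 4.3)
dT = 11.942 C

11.942


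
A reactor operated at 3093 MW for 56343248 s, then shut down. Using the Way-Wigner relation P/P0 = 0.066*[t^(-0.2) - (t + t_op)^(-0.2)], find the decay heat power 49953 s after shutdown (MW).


P/P0 = 0.066 * [t^(-0.2) - (t + t_op)^(-0.2)]
P/P0 = 0.066 * [49953^(-0.2) - (49953 + 56343248)^(-0.2)]
P/P0 = 0.066 * [0.1148914 - 0.02816791] = 0.005723750
P = 3093 * 0.005723750 = 17.704 MW

17.704


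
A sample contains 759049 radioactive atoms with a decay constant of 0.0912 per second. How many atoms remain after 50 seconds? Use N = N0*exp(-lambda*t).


N = N0 * exp(-lambda * t)
N = 759049 * exp(-0.0912 * 50)
N = 7941.2

7941.2


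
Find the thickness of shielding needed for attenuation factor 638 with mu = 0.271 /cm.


x = ln(factor) / mu
x = ln(638) / 0.271
x = 23.832 cm

23.832


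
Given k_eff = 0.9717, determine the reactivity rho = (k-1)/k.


rho = (k_eff - 1) / k_eff
rho = (0.9717 - 1) / 0.9717
rho = -0.029124

-0.029124


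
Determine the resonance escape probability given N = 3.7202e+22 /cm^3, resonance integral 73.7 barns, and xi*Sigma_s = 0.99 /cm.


p = exp(-N * I * 1e-24 / (xi*Sigma_s))
p = exp(-3.7202e+22 * 73.7 * 1e-24 / 0.99)
p = 0.062694

0.062694


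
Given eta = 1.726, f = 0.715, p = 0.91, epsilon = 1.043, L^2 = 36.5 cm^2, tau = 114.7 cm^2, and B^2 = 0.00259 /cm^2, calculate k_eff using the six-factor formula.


k_inf = eta*f*p*eps = 1.726*0.715*0.91*1.043 = 1.171312
P_TNL = 1/(1 + L^2*B^2) = 1/(1 + 36.5*0.00259) = 0.9136300
P_FNL = exp(-B^2*tau) = exp(-0.00259*114.7) = 0.7429898
k_eff = k_inf * P_TNL * P_FNL = 1.171312 * 0.9136300 * 0.7429898
k_eff = 0.79511

0.79511


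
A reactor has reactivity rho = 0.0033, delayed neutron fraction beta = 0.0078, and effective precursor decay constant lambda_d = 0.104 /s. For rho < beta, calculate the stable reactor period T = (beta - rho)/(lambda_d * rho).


T = (beta - rho) / (lambda_d * rho)
T = (0.0078 - 0.0033) / (0.104 * 0.0033)
T = 13.112 s

13.112


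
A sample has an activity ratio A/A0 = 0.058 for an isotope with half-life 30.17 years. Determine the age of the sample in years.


lambda = ln(2) / t_half = ln(2) / 30.17 = 0.02297472 /yr
t = -ln(A/A0) / lambda
t = -ln(0.058) / 0.02297472
t = 123.93 yr

123.93


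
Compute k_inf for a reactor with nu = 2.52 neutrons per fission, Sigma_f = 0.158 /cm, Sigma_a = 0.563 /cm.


k_inf = nu * Sigma_f / Sigma_a
k_inf = 2.52 * 0.158 / 0.563
k_inf = 0.70721

0.70721


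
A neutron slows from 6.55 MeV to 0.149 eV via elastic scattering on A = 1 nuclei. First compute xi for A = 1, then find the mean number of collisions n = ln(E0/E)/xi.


xi = 1 + (A-1)^2/(2A)*ln((A-1)/(A+1)) = 1 (for A = 1)
n = ln(E0/E) / xi
n = ln(6.55e6 / 0.149) / 1
n = ln(4.395973e+07) / 1 = 17.599

17.599


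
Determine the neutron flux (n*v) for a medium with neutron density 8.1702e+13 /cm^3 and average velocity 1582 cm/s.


phi = n * v
phi = 8.1702e+13 * 1582
phi = 1.2925e+17 /cm^2/s

1.2925e+17


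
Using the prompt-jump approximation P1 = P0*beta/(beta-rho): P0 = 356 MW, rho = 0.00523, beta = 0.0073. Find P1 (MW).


P1/P0 = beta / (beta - rho)
P1/P0 = 0.0073 / (0.0073 - 0.00523) = 3.526570
P1 = 356 * 3.526570 = 1255.5 MW

1255.5


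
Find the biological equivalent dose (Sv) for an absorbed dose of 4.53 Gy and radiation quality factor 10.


H = D * Q
H = 4.53 * 10
H = 45.300 Sv

45.300


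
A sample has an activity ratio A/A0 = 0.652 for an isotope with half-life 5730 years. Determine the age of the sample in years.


lambda = ln(2) / t_half = ln(2) / 5730 = 1.209681e-04 /yr
t = -ln(A/A0) / lambda
t = -ln(0.652) / 1.209681e-04
t = 3535.7 yr

3535.7


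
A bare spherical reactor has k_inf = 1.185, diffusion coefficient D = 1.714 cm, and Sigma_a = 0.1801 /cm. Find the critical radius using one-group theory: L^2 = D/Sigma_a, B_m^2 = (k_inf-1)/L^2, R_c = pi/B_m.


L^2 = D / Sigma_a = 1.714 / 0.1801 = 9.516935 cm^2
B_m^2 = (k_inf - 1) / L^2 = (1.185 - 1) / 9.516935 = 0.01943903 /cm^2
For a bare sphere: B_g = pi/R, so R_c = pi / sqrt(B_m^2)
R_c = pi / sqrt(0.01943903) = 22.533 cm

22.533


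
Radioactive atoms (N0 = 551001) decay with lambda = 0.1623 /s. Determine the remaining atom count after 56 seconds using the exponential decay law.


N = N0 * exp(-lambda * t)
N = 551001 * exp(-0.1623 * 56)
N = 62.221

62.221


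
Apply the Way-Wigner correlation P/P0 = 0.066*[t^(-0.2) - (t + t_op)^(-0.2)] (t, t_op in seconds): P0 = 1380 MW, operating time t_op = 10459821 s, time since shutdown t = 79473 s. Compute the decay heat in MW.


P/P0 = 0.066 * [t^(-0.2) - (t + t_op)^(-0.2)]
P/P0 = 0.066 * [79473^(-0.2) - (79473 + 10459821)^(-0.2)]
P/P0 = 0.066 * [0.1047023 - 0.03939469] = 0.004310302
P = 1380 * 0.004310302 = 5.9482 MW

5.9482


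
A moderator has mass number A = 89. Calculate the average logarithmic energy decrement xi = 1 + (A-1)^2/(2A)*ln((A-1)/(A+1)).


xi = 1 + (A-1)^2/(2A) * ln((A-1)/(A+1))
xi = 1 + (89-1)^2/(2*89) * ln((89-1)/(89 +1))
xi = 0.022305

0.022305


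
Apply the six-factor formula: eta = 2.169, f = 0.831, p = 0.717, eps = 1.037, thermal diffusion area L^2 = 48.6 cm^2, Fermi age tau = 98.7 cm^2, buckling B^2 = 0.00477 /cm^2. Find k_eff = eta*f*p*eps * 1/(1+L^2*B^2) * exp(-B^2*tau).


k_inf = eta*f*p*eps = 2.169*0.831*0.717*1.037 = 1.340166
P_TNL = 1/(1 + L^2*B^2) = 1/(1 + 48.6*0.00477) = 0.8118056
P_FNL = exp(-B^2*tau) = exp(-0.00477*98.7) = 0.6245031
k_eff = k_inf * P_TNL * P_FNL = 1.340166 * 0.8118056 * 0.6245031
k_eff = 0.67943

0.67943


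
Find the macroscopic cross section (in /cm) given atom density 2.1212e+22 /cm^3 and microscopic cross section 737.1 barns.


Sigma = N * sigma_barns * 1e-24
Sigma = 2.1212e+22 * 737.1 * 1e-24
Sigma = 15.635 /cm

15.635


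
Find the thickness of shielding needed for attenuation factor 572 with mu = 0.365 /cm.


x = ln(factor) / mu
x = ln(572) / 0.365
x = 17.395 cm

17.395


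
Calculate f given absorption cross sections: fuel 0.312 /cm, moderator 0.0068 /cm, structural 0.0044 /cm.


f = Sigma_a_fuel / (Sigma_a_fuel + Sigma_a_mod + Sigma_a_other)
f = 0.312 / (0.312 + 0.0068 + 0.0044)
f = 0.96535

0.96535


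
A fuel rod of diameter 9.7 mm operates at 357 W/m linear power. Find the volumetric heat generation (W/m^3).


r = D / 2 / 1000 = 9.7 / 2 / 1000 = 0.00485 m
q''' = q' / (pi * r^2)
q''' = 357 / (pi * 0.00485^2)
q''' = 4.8310e+06 W/m^3

4.8310e+06


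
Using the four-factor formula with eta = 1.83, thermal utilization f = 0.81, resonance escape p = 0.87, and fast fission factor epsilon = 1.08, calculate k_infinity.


k_inf = eta * f * p * epsilon
k_inf = 1.83 * 0.81 * 0.87 * 1.08
k_inf = 1.3928

1.3928


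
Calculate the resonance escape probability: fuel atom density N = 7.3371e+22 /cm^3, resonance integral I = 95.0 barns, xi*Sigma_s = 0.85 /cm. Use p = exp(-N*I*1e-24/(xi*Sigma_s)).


p = exp(-N * I * 1e-24 / (xi*Sigma_s))
p = exp(-7.3371e+22 * 95.0 * 1e-24 / 0.85)
p = 2.7457e-04

2.7457e-04


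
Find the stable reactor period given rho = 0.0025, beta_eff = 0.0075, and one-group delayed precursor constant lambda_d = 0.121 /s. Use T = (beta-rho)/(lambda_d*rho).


T = (beta - rho) / (lambda_d * rho)
T = (0.0075 - 0.0025) / (0.121 * 0.0025)
T = 16.529 s

16.529


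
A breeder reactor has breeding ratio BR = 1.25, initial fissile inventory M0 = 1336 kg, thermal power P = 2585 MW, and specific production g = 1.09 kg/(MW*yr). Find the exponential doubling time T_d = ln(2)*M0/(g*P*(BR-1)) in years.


Breeding gain G = BR - 1 = 1.25 - 1 = 0.25
Fissile production rate = g * P * G = 1.09 * 2585 * 0.25 = 704.4125 kg/yr
T_d = ln(2) * M0 / (g * P * G)
T_d = ln(2) * 1336 / 704.4125 = 1.3146 yr

1.3146


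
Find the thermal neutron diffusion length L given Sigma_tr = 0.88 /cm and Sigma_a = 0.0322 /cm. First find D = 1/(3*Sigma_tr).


D = 1 / (3 * Sigma_tr) = 1 / (3 * 0.88) = 0.3787879 cm
L = sqrt(D / Sigma_a)
L = sqrt(0.3787879 / 0.0322)
L = 3.4298 cm

3.4298


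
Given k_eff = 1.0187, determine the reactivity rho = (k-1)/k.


rho = (k_eff - 1) / k_eff
rho = (1.0187 - 1) / 1.0187
rho = 0.018357

0.018357


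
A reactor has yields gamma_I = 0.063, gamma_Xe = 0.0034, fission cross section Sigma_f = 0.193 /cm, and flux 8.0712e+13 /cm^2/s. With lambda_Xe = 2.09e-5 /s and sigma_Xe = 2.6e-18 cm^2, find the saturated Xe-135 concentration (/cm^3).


Xe_eq = (gamma_I + gamma_Xe) * Sigma_f * phi / (lambda_Xe + sigma_Xe * phi)
Numerator = (0.063 + 0.0034) * 0.193 * 8.0712e+13 = 1.034340e+12
Denominator = 2.09e-5 + 2.6e-18 * 8.0712e+13 = 2.307512e-04
Xe_eq = 1.034340e+12 / 2.307512e-04 = 4.4825e+15 /cm^3

4.4825e+15


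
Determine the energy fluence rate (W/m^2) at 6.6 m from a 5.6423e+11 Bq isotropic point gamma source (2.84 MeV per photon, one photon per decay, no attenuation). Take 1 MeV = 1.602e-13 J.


psi = A * E * 1.602e-13 / (4*pi*r^2)
psi = 5.6423e+11 * 2.84 * 1.602e-13 / (4*pi*6.6^2)
psi = 4.6896e-04 W/m^2

4.6896e-04


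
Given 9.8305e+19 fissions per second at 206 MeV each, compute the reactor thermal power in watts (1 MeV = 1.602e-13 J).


P = fission_rate * E_MeV * 1.602e-13
P = 9.8305e+19 * 206 * 1.602e-13
P = 3.2442e+09 W

3.2442e+09


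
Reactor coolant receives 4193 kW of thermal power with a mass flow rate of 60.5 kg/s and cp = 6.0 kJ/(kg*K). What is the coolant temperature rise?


dT = Q / (m_dot * cp)
dT = 4193 / (60.5 * 6.0)
dT = 11.551 C

11.551


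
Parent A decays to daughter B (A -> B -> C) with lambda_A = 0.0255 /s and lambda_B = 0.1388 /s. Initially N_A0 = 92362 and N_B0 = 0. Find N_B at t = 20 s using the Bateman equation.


N_B(t) = lambda_A * N_A0 / (lambda_B - lambda_A) * [exp(-lambda_A*t) - exp(-lambda_B*t)]
exp(-0.0255*20) = 0.6004956; exp(-0.1388*20) = 0.06228716
N_B = 0.0255 * 92362 / (0.1388 - 0.0255) * (0.6004956 - 0.06228716)
N_B = 11188

11188
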